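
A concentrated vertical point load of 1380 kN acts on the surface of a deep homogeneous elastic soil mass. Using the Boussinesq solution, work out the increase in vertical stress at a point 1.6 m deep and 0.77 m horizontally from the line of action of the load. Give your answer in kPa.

Δσ_z ≈ 153 kPa

Boussinesq vertical stress below a point load on an elastic half-space:
Δσ_z = 3P/(2πz²) · [1 + (r/z)²]^(−5/2)
r/z = 0.77/1.6 = 0.48125; [1+(r/z)²]^(−5/2) = 0.59405.
Δσ_z = 3×1380/(2π×1.6²) × 0.59405 = 257.38 × 0.59405 = 152.9 kPa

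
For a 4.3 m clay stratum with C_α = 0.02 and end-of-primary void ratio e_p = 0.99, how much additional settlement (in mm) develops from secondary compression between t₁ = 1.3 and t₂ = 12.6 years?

Secondary compression: S_s = C_α·H/(1+e_p)·log₁₀(t₂/t₁)
S_s = 0.02×4.3/(1+0.99)×log₁₀(12.6/1.3)
    = 0.04322 × 0.9864 = 0.04263 m

S_s ≈ 42.6 mm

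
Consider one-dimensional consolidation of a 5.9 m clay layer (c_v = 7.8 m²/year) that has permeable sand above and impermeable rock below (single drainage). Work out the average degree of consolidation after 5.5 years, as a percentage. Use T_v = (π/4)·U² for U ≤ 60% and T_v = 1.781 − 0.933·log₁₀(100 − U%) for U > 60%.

U ≈ 96.1 %

Drainage path length: H_d = H = 5.9 m (single drainage).
T_v = c_v·t/H_d² = 7.8×5.5/5.9² = 1.2324.
T_v = 1.2324 corresponds to the U > 60% branch:
U = 1 − 10^((1.781 − T_v)/0.933)/100 = 0.9613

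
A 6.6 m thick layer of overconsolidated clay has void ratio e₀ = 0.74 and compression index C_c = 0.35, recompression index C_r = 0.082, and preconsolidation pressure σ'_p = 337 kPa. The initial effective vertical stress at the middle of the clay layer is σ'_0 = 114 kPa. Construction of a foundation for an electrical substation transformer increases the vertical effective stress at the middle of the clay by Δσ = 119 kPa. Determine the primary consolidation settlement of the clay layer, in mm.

Final effective stress: σ'_f = 114 + 119 = 233 kPa.
σ'_f = 233 ≤ σ'_p = 337 kPa, so the clay remains overconsolidated and only the recompression index applies:
S_c = C_r·H/(1+e₀)·log₁₀(σ'_f/σ'_0) = 0.082×6.6/1.74×log₁₀(233/114)
    = 0.31103 × 0.31045 = 0.09656 m

S_c ≈ 96.6 mm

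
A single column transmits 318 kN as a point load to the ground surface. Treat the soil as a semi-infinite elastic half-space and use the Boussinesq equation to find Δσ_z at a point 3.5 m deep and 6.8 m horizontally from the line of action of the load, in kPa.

Boussinesq vertical stress below a point load on an elastic half-space:
Δσ_z = 3P/(2πz²) · [1 + (r/z)²]^(−5/2)
r/z = 6.8/3.5 = 1.9429; [1+(r/z)²]^(−5/2) = 0.020074.
Δσ_z = 3×318/(2π×3.5²) × 0.020074 = 12.395 × 0.020074 = 0.2488 kPa

Δσ_z ≈ 0.249 kPa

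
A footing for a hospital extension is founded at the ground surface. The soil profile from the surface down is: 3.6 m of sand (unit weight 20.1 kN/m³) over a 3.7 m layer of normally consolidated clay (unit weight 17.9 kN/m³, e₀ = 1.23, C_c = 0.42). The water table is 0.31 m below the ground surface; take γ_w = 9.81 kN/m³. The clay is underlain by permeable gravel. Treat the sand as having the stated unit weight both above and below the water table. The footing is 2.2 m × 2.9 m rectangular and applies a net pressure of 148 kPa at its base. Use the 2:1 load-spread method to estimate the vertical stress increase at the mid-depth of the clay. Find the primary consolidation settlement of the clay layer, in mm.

Mid-depth of clay below the ground surface: z = 3.6 + 3.7/2 = 5.45 m.
Total vertical stress at mid-clay: σ_v = 20.1×3.6 + 17.9×1.85 = 105.48 kPa.
Pore pressure: u = 9.81×(5.45 − 0.31) = 50.423 kPa.
Initial effective stress: σ'_0 = σ_v − u = 105.48 − 50.423 = 55.057 kPa.
Stress increase at mid-clay by the 2:1 spreading method:
Δσ = qBL/((B+z)(L+z)) = 148×2.2×2.9/((2.2+5.45)(2.9+5.45)) = 14.782 kPa
Final effective stress: σ'_f = σ'_0 + Δσ = 55.057 + 14.782 = 69.839 kPa.
Normally consolidated clay, so the full stress increment lies on the virgin compression line:
S_c = C_c·H/(1+e₀)·log₁₀(σ'_f/σ'_0) = 0.42×3.7/(1+1.23)×log₁₀(69.839/55.057)
    = 0.69686 × 0.10329 = 0.07198 m

S_c ≈ 72 mm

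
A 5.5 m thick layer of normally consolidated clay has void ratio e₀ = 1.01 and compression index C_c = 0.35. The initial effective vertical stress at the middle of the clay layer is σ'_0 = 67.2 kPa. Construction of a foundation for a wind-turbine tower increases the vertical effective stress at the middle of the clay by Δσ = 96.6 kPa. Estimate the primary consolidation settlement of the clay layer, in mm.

Final effective stress: σ'_f = σ'_0 + Δσ = 67.2 + 96.6 = 163.8 kPa.
Normally consolidated clay, so the full stress increment lies on the virgin compression line:
S_c = C_c·H/(1+e₀)·log₁₀(σ'_f/σ'_0) = 0.35×5.5/(1+1.01)×log₁₀(163.8/67.2)
    = 0.95771 × 0.38694 = 0.3706 m

S_c ≈ 371 mm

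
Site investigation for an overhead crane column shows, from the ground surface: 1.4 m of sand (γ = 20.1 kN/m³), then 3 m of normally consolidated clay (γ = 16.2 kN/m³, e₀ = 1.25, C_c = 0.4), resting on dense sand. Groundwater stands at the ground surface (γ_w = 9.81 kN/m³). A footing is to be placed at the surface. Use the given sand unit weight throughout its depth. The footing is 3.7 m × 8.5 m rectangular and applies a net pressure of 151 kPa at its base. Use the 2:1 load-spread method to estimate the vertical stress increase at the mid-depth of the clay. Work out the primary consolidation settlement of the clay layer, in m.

S_c ≈ 0.299 m

Mid-depth of clay below the ground surface: z = 1.4 + 3/2 = 2.9 m.
Total vertical stress at mid-clay: σ_v = 20.1×1.4 + 16.2×1.5 = 52.44 kPa.
Pore pressure: u = 9.81×(2.9 − 0) = 28.449 kPa.
Initial effective stress: σ'_0 = σ_v − u = 52.44 − 28.449 = 23.991 kPa.
Stress increase at mid-clay by the 2:1 spreading method:
Δσ = qBL/((B+z)(L+z)) = 151×3.7×8.5/((3.7+2.9)(8.5+2.9)) = 63.117 kPa
Final effective stress: σ'_f = σ'_0 + Δσ = 23.991 + 63.117 = 87.108 kPa.
Normally consolidated clay, so the full stress increment lies on the virgin compression line:
S_c = C_c·H/(1+e₀)·log₁₀(σ'_f/σ'_0) = 0.4×3/(1+1.25)×log₁₀(87.108/23.991)
    = 0.53333 × 0.56001 = 0.2987 m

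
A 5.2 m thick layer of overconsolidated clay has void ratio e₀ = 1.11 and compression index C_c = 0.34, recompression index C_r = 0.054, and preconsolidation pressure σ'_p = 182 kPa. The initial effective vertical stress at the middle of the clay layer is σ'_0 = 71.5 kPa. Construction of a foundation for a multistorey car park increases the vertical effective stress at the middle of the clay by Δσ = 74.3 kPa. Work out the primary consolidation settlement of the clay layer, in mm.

Final effective stress: σ'_f = 71.5 + 74.3 = 145.8 kPa.
σ'_f = 145.8 ≤ σ'_p = 182 kPa, so the clay remains overconsolidated and only the recompression index applies:
S_c = C_r·H/(1+e₀)·log₁₀(σ'_f/σ'_0) = 0.054×5.2/2.11×log₁₀(145.8/71.5)
    = 0.13308 × 0.30945 = 0.04118 m

S_c ≈ 41.2 mm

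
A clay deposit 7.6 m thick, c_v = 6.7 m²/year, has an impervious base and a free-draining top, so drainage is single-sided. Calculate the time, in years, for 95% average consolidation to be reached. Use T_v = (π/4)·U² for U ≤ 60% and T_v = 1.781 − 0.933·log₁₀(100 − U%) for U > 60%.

Drainage path length: H_d = H = 7.6 m (single drainage).
U > 60%: T_v = 1.781 − 0.933·log₁₀(100 − 95) = 1.1289.
t = T_v·H_d²/c_v = 1.1289×7.6²/6.7 = 9.732 years.

t ≈ 9.73 years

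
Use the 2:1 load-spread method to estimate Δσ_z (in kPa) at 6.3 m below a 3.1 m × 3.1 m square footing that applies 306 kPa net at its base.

Δσ_z ≈ 33.3 kPa

By the 2:1 method the load spreads at 1 horizontal : 2 vertical, so at depth z the loaded area has grown by z in each plan dimension:
Δσ = qBL/((B+z)(L+z)) = 306×3.1×3.1/((3.1+6.3)(3.1+6.3)) = 33.28 kPa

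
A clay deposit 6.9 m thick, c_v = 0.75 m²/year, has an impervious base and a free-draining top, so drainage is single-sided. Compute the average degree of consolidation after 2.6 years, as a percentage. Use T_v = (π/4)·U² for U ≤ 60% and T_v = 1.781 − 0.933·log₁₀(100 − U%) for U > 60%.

Drainage path length: H_d = H = 6.9 m (single drainage).
T_v = c_v·t/H_d² = 0.75×2.6/6.9² = 0.040958.
T_v = 0.040958 corresponds to the U ≤ 60% branch:
U = √(4T_v/π) = 0.2284

U ≈ 22.8 %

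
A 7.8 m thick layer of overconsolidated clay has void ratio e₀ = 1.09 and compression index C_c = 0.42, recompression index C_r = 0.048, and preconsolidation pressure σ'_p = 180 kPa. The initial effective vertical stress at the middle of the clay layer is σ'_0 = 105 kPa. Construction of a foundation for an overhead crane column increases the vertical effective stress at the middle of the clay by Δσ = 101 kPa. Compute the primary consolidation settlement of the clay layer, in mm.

Final effective stress: σ'_f = 105 + 101 = 206 kPa.
σ'_f = 206 > σ'_p = 180 kPa, so the stress path crosses the preconsolidation pressure — recompression up to σ'_p, then virgin compression beyond:
S_c = H/(1+e₀)·[C_r·log₁₀(σ'_p/σ'_0) + C_c·log₁₀(σ'_f/σ'_p)]
    = 7.8/2.09 × [0.048×log₁₀(180/105) + 0.42×log₁₀(206/180)]
    = 3.7321 × [0.011236 + 0.02461] = 0.1338 m

S_c ≈ 134 mm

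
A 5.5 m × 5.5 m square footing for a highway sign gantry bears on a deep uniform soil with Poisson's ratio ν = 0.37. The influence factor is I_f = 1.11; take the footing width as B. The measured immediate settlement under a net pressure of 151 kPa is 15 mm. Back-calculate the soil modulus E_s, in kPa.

E_s ≈ 53000 kPa

S_e = q·B·(1−ν²)/E_s · I_f  ⇒  E_s = q·B·(1−ν²)·I_f / S_e.
E_s = 151 × 5.5 × 0.8631 × 1.11 / 0.015 = 53040 kPa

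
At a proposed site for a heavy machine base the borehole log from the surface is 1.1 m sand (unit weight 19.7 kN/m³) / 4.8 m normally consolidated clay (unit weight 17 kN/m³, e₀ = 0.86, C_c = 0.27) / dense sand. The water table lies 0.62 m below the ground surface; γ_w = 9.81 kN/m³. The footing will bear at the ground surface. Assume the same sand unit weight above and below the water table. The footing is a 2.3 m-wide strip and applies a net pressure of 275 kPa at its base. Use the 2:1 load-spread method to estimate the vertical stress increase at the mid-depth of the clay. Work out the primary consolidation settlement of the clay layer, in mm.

Mid-depth of clay below the ground surface: z = 1.1 + 4.8/2 = 3.5 m.
Total vertical stress at mid-clay: σ_v = 19.7×1.1 + 17×2.4 = 62.47 kPa.
Pore pressure: u = 9.81×(3.5 − 0.62) = 28.253 kPa.
Initial effective stress: σ'_0 = σ_v − u = 62.47 − 28.253 = 34.217 kPa.
Stress increase at mid-clay by the 2:1 spreading method:
Δσ = qB/(B+z) = 275×2.3/(2.3+3.5) = 109.05 kPa
Final effective stress: σ'_f = σ'_0 + Δσ = 34.217 + 109.05 = 143.27 kPa.
Normally consolidated clay, so the full stress increment lies on the virgin compression line:
S_c = C_c·H/(1+e₀)·log₁₀(σ'_f/σ'_0) = 0.27×4.8/(1+0.86)×log₁₀(143.27/34.217)
    = 0.69677 × 0.62191 = 0.4333 m

S_c ≈ 433 mm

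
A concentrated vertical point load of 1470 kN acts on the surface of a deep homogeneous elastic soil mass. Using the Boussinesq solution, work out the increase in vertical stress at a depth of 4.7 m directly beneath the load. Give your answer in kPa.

Δσ_z ≈ 31.8 kPa

Boussinesq vertical stress below a point load on an elastic half-space:
Δσ_z = 3P/(2πz²) · [1 + (r/z)²]^(−5/2)
r/z = 0/4.7 = 0; [1+(r/z)²]^(−5/2) = 1.
Δσ_z = 3×1470/(2π×4.7²) × 1 = 31.773 × 1 = 31.77 kPa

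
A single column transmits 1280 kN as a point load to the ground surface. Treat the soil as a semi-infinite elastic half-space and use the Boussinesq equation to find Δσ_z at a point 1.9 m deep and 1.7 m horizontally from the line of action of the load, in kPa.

Δσ_z ≈ 38.9 kPa

Boussinesq vertical stress below a point load on an elastic half-space:
Δσ_z = 3P/(2πz²) · [1 + (r/z)²]^(−5/2)
r/z = 1.7/1.9 = 0.89474; [1+(r/z)²]^(−5/2) = 0.22987.
Δσ_z = 3×1280/(2π×1.9²) × 0.22987 = 169.3 × 0.22987 = 38.92 kPa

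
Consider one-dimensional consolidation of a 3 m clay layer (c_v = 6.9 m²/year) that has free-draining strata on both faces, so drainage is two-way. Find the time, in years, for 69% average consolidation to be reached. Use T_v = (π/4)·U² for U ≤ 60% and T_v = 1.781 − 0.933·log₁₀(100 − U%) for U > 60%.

Drainage path length: H_d = H/2 = 1.5 m (double drainage).
U > 60%: T_v = 1.781 − 0.933·log₁₀(100 − 69) = 0.38956.
t = T_v·H_d²/c_v = 0.38956×1.5²/6.9 = 0.127 years.

t ≈ 0.127 years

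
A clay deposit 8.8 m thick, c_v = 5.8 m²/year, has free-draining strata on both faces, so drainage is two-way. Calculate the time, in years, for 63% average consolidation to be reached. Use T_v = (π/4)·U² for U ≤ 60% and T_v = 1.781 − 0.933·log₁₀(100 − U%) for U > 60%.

Drainage path length: H_d = H/2 = 4.4 m (double drainage).
U > 60%: T_v = 1.781 − 0.933·log₁₀(100 − 63) = 0.31787.
t = T_v·H_d²/c_v = 0.31787×4.4²/5.8 = 1.061 years.

t ≈ 1.06 years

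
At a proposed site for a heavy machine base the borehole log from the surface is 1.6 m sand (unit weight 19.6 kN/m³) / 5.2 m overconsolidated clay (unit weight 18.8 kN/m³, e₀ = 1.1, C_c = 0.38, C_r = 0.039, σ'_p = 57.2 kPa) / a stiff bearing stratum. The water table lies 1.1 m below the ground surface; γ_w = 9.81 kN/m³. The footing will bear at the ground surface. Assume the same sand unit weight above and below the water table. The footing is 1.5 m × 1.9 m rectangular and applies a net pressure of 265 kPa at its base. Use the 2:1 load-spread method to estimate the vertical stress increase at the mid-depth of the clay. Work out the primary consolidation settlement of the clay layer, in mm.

Mid-depth of clay below the ground surface: z = 1.6 + 5.2/2 = 4.2 m.
Total vertical stress at mid-clay: σ_v = 19.6×1.6 + 18.8×2.6 = 80.24 kPa.
Pore pressure: u = 9.81×(4.2 − 1.1) = 30.411 kPa.
Initial effective stress: σ'_0 = σ_v − u = 80.24 − 30.411 = 49.829 kPa.
Stress increase at mid-clay by the 2:1 spreading method:
Δσ = qBL/((B+z)(L+z)) = 265×1.5×1.9/((1.5+4.2)(1.9+4.2)) = 21.721 kPa
Final effective stress: σ'_f = 49.829 + 21.721 = 71.55 kPa.
σ'_f = 71.55 > σ'_p = 57.2 kPa, so the stress path crosses the preconsolidation pressure — recompression up to σ'_p, then virgin compression beyond:
S_c = H/(1+e₀)·[C_r·log₁₀(σ'_p/σ'_0) + C_c·log₁₀(σ'_f/σ'_p)]
    = 5.2/2.1 × [0.039×log₁₀(57.2/49.829) + 0.38×log₁₀(71.55/57.2)]
    = 2.4762 × [0.0023366 + 0.036941] = 0.09726 m

S_c ≈ 97.3 mm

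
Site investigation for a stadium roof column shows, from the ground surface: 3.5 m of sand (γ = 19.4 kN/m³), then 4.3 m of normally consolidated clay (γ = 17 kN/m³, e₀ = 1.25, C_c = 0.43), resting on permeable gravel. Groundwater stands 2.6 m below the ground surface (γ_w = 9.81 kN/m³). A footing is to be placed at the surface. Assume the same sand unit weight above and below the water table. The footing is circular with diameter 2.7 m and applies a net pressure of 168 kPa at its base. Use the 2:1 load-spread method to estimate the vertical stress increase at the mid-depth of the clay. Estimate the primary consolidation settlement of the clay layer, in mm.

Mid-depth of clay below the ground surface: z = 3.5 + 4.3/2 = 5.65 m.
Total vertical stress at mid-clay: σ_v = 19.4×3.5 + 17×2.15 = 104.45 kPa.
Pore pressure: u = 9.81×(5.65 − 2.6) = 29.921 kPa.
Initial effective stress: σ'_0 = σ_v − u = 104.45 − 29.921 = 74.529 kPa.
Stress increase at mid-clay by the 2:1 spreading method:
Δσ ≈ qD²/(D+z)² = 168×2.7²/(2.7+5.65)² = 17.566 kPa
Final effective stress: σ'_f = σ'_0 + Δσ = 74.529 + 17.566 = 92.095 kPa.
Normally consolidated clay, so the full stress increment lies on the virgin compression line:
S_c = C_c·H/(1+e₀)·log₁₀(σ'_f/σ'_0) = 0.43×4.3/(1+1.25)×log₁₀(92.095/74.529)
    = 0.82178 × 0.091911 = 0.07553 m

S_c ≈ 75.5 mm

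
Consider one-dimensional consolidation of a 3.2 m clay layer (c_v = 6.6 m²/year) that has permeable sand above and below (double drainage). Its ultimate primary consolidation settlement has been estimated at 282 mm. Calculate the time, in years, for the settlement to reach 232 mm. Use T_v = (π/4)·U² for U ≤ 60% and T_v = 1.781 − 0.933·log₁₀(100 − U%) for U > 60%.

Drainage path length: H_d = H/2 = 1.6 m (double drainage).
U = S(t)/S_ult = 232/282 = 0.8227.
U > 60%: T_v = 1.781 − 0.933·log₁₀(100 − 82.27) = 0.61594.
t = T_v·H_d²/c_v = 0.61594×1.6²/6.6 = 0.2389 years.

t ≈ 0.239 years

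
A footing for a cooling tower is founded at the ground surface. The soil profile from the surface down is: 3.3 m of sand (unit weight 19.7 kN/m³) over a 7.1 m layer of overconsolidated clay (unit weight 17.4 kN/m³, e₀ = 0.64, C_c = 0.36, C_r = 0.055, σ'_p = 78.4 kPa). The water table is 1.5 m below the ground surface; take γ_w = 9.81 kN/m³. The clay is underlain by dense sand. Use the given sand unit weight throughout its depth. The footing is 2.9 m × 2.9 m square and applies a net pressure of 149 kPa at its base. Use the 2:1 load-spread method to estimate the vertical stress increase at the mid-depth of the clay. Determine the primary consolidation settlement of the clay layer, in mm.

Mid-depth of clay below the ground surface: z = 3.3 + 7.1/2 = 6.85 m.
Total vertical stress at mid-clay: σ_v = 19.7×3.3 + 17.4×3.55 = 126.78 kPa.
Pore pressure: u = 9.81×(6.85 − 1.5) = 52.483 kPa.
Initial effective stress: σ'_0 = σ_v − u = 126.78 − 52.483 = 74.297 kPa.
Stress increase at mid-clay by the 2:1 spreading method:
Δσ = qBL/((B+z)(L+z)) = 149×2.9×2.9/((2.9+6.85)(2.9+6.85)) = 13.182 kPa
Final effective stress: σ'_f = 74.297 + 13.182 = 87.479 kPa.
σ'_f = 87.479 > σ'_p = 78.4 kPa, so the stress path crosses the preconsolidation pressure — recompression up to σ'_p, then virgin compression beyond:
S_c = H/(1+e₀)·[C_r·log₁₀(σ'_p/σ'_0) + C_c·log₁₀(σ'_f/σ'_p)]
    = 7.1/1.64 × [0.055×log₁₀(78.4/74.297) + 0.36×log₁₀(87.479/78.4)]
    = 4.3293 × [0.001284 + 0.017132] = 0.07973 m

S_c ≈ 79.7 mm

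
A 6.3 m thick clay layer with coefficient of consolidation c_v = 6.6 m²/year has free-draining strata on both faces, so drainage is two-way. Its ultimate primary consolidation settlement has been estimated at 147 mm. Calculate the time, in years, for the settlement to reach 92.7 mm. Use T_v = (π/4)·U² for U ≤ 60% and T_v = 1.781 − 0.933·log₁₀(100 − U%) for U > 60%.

Drainage path length: H_d = H/2 = 3.15 m (double drainage).
U = S(t)/S_ult = 92.7/147 = 0.6306.
U > 60%: T_v = 1.781 − 0.933·log₁₀(100 − 63.061) = 0.31854.
t = T_v·H_d²/c_v = 0.31854×3.15²/6.6 = 0.4789 years.

t ≈ 0.479 years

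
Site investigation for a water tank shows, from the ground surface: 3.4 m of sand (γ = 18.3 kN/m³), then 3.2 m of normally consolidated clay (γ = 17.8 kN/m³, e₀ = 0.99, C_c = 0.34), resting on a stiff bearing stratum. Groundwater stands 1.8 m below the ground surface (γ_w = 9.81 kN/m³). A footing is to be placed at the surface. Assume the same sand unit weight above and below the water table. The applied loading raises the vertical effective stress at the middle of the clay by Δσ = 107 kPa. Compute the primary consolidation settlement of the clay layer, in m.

Mid-depth of clay below the ground surface: z = 3.4 + 3.2/2 = 5 m.
Total vertical stress at mid-clay: σ_v = 18.3×3.4 + 17.8×1.6 = 90.7 kPa.
Pore pressure: u = 9.81×(5 − 1.8) = 31.392 kPa.
Initial effective stress: σ'_0 = σ_v − u = 90.7 − 31.392 = 59.308 kPa.
Final effective stress: σ'_f = σ'_0 + Δσ = 59.308 + 107 = 166.31 kPa.
Normally consolidated clay, so the full stress increment lies on the virgin compression line:
S_c = C_c·H/(1+e₀)·log₁₀(σ'_f/σ'_0) = 0.34×3.2/(1+0.99)×log₁₀(166.31/59.308)
    = 0.54673 × 0.44781 = 0.2448 m

S_c ≈ 0.245 m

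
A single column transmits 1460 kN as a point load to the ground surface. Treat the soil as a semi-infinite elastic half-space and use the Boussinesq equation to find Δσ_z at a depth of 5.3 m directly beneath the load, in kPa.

Δσ_z ≈ 24.8 kPa

Boussinesq vertical stress below a point load on an elastic half-space:
Δσ_z = 3P/(2πz²) · [1 + (r/z)²]^(−5/2)
r/z = 0/5.3 = 0; [1+(r/z)²]^(−5/2) = 1.
Δσ_z = 3×1460/(2π×5.3²) × 1 = 24.817 × 1 = 24.82 kPa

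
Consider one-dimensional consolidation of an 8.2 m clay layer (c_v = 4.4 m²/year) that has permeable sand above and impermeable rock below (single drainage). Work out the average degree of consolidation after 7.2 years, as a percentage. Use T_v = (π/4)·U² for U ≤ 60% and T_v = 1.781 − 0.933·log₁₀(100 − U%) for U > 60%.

U ≈ 74.7 %

Drainage path length: H_d = H = 8.2 m (single drainage).
T_v = c_v·t/H_d² = 4.4×7.2/8.2² = 0.47115.
T_v = 0.47115 corresponds to the U > 60% branch:
U = 1 − 10^((1.781 − T_v)/0.933)/100 = 0.7465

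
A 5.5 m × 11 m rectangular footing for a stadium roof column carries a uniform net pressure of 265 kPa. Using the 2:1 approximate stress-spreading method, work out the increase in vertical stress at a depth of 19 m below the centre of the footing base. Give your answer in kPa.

By the 2:1 method the load spreads at 1 horizontal : 2 vertical, so at depth z the loaded area has grown by z in each plan dimension:
Δσ = qBL/((B+z)(L+z)) = 265×5.5×11/((5.5+19)(11+19)) = 21.813 kPa

Δσ_z ≈ 21.8 kPa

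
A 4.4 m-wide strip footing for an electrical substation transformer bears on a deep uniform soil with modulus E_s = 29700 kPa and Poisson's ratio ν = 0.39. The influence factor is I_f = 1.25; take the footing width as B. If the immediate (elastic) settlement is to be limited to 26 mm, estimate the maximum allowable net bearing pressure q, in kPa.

q ≈ 166 kPa

S_e = q·B·(1−ν²)/E_s · I_f  ⇒  q = S_e·E_s / (B·(1−ν²)·I_f).
q = 0.026 × 29700 / (4.4 × 0.8479 × 1.25) = 165.6 kPa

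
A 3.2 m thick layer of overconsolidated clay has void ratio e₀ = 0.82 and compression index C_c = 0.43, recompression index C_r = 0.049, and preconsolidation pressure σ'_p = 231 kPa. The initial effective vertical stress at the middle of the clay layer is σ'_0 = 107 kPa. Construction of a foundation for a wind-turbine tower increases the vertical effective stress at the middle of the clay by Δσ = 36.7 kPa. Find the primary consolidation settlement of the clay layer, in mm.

Final effective stress: σ'_f = 107 + 36.7 = 143.7 kPa.
σ'_f = 143.7 ≤ σ'_p = 231 kPa, so the clay remains overconsolidated and only the recompression index applies:
S_c = C_r·H/(1+e₀)·log₁₀(σ'_f/σ'_0) = 0.049×3.2/1.82×log₁₀(143.7/107)
    = 0.086152 × 0.12807 = 0.01103 m

S_c ≈ 11 mm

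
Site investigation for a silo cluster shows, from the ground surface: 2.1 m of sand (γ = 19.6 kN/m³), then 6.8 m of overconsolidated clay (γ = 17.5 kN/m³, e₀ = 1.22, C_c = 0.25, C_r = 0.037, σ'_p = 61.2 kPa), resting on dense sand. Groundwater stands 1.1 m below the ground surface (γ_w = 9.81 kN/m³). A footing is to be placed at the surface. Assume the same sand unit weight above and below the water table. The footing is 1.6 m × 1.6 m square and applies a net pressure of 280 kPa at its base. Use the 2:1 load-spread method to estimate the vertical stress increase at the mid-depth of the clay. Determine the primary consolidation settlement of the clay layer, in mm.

S_c ≈ 55.8 mm

Mid-depth of clay below the ground surface: z = 2.1 + 6.8/2 = 5.5 m.
Total vertical stress at mid-clay: σ_v = 19.6×2.1 + 17.5×3.4 = 100.66 kPa.
Pore pressure: u = 9.81×(5.5 − 1.1) = 43.164 kPa.
Initial effective stress: σ'_0 = σ_v − u = 100.66 − 43.164 = 57.496 kPa.
Stress increase at mid-clay by the 2:1 spreading method:
Δσ = qBL/((B+z)(L+z)) = 280×1.6×1.6/((1.6+5.5)(1.6+5.5)) = 14.219 kPa
Final effective stress: σ'_f = 57.496 + 14.219 = 71.715 kPa.
σ'_f = 71.715 > σ'_p = 61.2 kPa, so the stress path crosses the preconsolidation pressure — recompression up to σ'_p, then virgin compression beyond:
S_c = H/(1+e₀)·[C_r·log₁₀(σ'_p/σ'_0) + C_c·log₁₀(σ'_f/σ'_p)]
    = 6.8/2.22 × [0.037×log₁₀(61.2/57.496) + 0.25×log₁₀(71.715/61.2)]
    = 3.0631 × [0.0010032 + 0.017215] = 0.0558 m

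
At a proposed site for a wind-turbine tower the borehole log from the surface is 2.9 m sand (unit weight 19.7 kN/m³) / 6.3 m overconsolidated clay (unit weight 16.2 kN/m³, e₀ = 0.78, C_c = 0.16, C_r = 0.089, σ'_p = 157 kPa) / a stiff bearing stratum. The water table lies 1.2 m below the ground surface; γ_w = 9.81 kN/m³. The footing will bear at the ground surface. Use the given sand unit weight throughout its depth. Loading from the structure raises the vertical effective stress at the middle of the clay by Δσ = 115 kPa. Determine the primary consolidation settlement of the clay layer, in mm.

S_c ≈ 158 mm

Mid-depth of clay below the ground surface: z = 2.9 + 6.3/2 = 6.05 m.
Total vertical stress at mid-clay: σ_v = 19.7×2.9 + 16.2×3.15 = 108.16 kPa.
Pore pressure: u = 9.81×(6.05 − 1.2) = 47.578 kPa.
Initial effective stress: σ'_0 = σ_v − u = 108.16 − 47.578 = 60.582 kPa.
Final effective stress: σ'_f = 60.582 + 115 = 175.58 kPa.
σ'_f = 175.58 > σ'_p = 157 kPa, so the stress path crosses the preconsolidation pressure — recompression up to σ'_p, then virgin compression beyond:
S_c = H/(1+e₀)·[C_r·log₁₀(σ'_p/σ'_0) + C_c·log₁₀(σ'_f/σ'_p)]
    = 6.3/1.78 × [0.089×log₁₀(157/60.582) + 0.16×log₁₀(175.58/157)]
    = 3.5393 × [0.036806 + 0.0077721] = 0.1578 m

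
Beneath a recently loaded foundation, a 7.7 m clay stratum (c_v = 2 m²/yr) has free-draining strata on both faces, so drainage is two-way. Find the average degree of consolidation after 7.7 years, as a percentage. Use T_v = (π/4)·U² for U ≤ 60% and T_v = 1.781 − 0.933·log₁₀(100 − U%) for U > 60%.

Drainage path length: H_d = H/2 = 3.85 m (double drainage).
T_v = c_v·t/H_d² = 2×7.7/3.85² = 1.039.
T_v = 1.039 corresponds to the U > 60% branch:
U = 1 − 10^((1.781 − T_v)/0.933)/100 = 0.9376

U ≈ 93.8 %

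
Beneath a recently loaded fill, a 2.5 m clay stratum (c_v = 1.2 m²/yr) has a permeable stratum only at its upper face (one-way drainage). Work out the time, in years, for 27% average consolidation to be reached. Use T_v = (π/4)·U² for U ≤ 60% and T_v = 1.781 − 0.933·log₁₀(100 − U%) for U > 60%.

Drainage path length: H_d = H = 2.5 m (single drainage).
U ≤ 60%: T_v = (π/4)·U² = (π/4)×0.27² = 0.057256.
t = T_v·H_d²/c_v = 0.057256×2.5²/1.2 = 0.2982 years.

t ≈ 0.298 years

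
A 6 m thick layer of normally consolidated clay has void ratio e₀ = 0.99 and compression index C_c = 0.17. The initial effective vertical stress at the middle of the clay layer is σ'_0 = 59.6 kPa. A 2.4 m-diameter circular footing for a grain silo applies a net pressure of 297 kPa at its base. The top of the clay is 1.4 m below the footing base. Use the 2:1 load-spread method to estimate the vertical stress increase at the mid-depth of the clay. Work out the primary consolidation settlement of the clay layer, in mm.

S_c ≈ 107 mm

Mid-depth of clay below the footing base: z = 1.4 + 6/2 = 4.4 m.
Stress increase at mid-clay by the 2:1 spreading method:
Δσ ≈ qD²/(D+z)² = 297×2.4²/(2.4+4.4)² = 36.997 kPa
Final effective stress: σ'_f = σ'_0 + Δσ = 59.6 + 36.997 = 96.597 kPa.
Normally consolidated clay, so the full stress increment lies on the virgin compression line:
S_c = C_c·H/(1+e₀)·log₁₀(σ'_f/σ'_0) = 0.17×6/(1+0.99)×log₁₀(96.597/59.6)
    = 0.51256 × 0.20972 = 0.1075 m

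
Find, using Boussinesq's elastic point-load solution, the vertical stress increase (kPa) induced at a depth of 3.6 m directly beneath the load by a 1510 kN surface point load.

Δσ_z ≈ 55.6 kPa

Boussinesq vertical stress below a point load on an elastic half-space:
Δσ_z = 3P/(2πz²) · [1 + (r/z)²]^(−5/2)
r/z = 0/3.6 = 0; [1+(r/z)²]^(−5/2) = 1.
Δσ_z = 3×1510/(2π×3.6²) × 1 = 55.631 × 1 = 55.63 kPa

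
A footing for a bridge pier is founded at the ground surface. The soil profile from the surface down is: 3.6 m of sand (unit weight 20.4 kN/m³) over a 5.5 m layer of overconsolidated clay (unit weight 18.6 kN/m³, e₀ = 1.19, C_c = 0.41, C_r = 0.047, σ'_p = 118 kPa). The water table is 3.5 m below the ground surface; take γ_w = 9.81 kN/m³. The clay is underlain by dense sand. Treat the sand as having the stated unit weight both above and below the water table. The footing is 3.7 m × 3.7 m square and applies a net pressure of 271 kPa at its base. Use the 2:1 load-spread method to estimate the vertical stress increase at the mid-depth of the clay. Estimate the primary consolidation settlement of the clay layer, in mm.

S_c ≈ 65 mm

Mid-depth of clay below the ground surface: z = 3.6 + 5.5/2 = 6.35 m.
Total vertical stress at mid-clay: σ_v = 20.4×3.6 + 18.6×2.75 = 124.59 kPa.
Pore pressure: u = 9.81×(6.35 − 3.5) = 27.959 kPa.
Initial effective stress: σ'_0 = σ_v − u = 124.59 − 27.959 = 96.631 kPa.
Stress increase at mid-clay by the 2:1 spreading method:
Δσ = qBL/((B+z)(L+z)) = 271×3.7×3.7/((3.7+6.35)(3.7+6.35)) = 36.732 kPa
Final effective stress: σ'_f = 96.631 + 36.732 = 133.36 kPa.
σ'_f = 133.36 > σ'_p = 118 kPa, so the stress path crosses the preconsolidation pressure — recompression up to σ'_p, then virgin compression beyond:
S_c = H/(1+e₀)·[C_r·log₁₀(σ'_p/σ'_0) + C_c·log₁₀(σ'_f/σ'_p)]
    = 5.5/2.19 × [0.047×log₁₀(118/96.631) + 0.41×log₁₀(133.36/118)]
    = 2.5114 × [0.004078 + 0.021789] = 0.06496 m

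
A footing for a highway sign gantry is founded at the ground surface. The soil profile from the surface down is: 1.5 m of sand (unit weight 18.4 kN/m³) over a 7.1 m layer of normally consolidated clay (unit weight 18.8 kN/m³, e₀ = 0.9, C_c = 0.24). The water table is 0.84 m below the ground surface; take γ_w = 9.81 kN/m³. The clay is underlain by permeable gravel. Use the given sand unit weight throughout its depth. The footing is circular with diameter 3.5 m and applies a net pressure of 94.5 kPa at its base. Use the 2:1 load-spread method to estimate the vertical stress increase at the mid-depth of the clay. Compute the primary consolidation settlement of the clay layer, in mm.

S_c ≈ 102 mm

Mid-depth of clay below the ground surface: z = 1.5 + 7.1/2 = 5.05 m.
Total vertical stress at mid-clay: σ_v = 18.4×1.5 + 18.8×3.55 = 94.34 kPa.
Pore pressure: u = 9.81×(5.05 − 0.84) = 41.3 kPa.
Initial effective stress: σ'_0 = σ_v − u = 94.34 − 41.3 = 53.04 kPa.
Stress increase at mid-clay by the 2:1 spreading method:
Δσ ≈ qD²/(D+z)² = 94.5×3.5²/(3.5+5.05)² = 15.836 kPa
Final effective stress: σ'_f = σ'_0 + Δσ = 53.04 + 15.836 = 68.876 kPa.
Normally consolidated clay, so the full stress increment lies on the virgin compression line:
S_c = C_c·H/(1+e₀)·log₁₀(σ'_f/σ'_0) = 0.24×7.1/(1+0.9)×log₁₀(68.876/53.04)
    = 0.89684 × 0.11346 = 0.1018 m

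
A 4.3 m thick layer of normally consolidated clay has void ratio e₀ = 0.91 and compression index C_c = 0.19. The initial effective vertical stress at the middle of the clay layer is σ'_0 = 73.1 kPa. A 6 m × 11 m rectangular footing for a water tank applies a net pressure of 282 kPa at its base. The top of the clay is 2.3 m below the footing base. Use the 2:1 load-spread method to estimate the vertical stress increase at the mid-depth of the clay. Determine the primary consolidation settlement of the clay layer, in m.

S_c ≈ 0.176 m

Mid-depth of clay below the footing base: z = 2.3 + 4.3/2 = 4.45 m.
Stress increase at mid-clay by the 2:1 spreading method:
Δσ = qBL/((B+z)(L+z)) = 282×6×11/((6+4.45)(11+4.45)) = 115.28 kPa
Final effective stress: σ'_f = σ'_0 + Δσ = 73.1 + 115.28 = 188.38 kPa.
Normally consolidated clay, so the full stress increment lies on the virgin compression line:
S_c = C_c·H/(1+e₀)·log₁₀(σ'_f/σ'_0) = 0.19×4.3/(1+0.91)×log₁₀(188.38/73.1)
    = 0.42775 × 0.41112 = 0.1759 m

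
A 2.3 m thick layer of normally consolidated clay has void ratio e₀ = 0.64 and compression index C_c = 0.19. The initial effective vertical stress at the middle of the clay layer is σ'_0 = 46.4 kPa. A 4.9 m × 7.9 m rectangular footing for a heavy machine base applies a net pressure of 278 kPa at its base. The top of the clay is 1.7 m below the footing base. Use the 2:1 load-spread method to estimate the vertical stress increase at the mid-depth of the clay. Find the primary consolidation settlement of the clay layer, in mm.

Mid-depth of clay below the footing base: z = 1.7 + 2.3/2 = 2.85 m.
Stress increase at mid-clay by the 2:1 spreading method:
Δσ = qBL/((B+z)(L+z)) = 278×4.9×7.9/((4.9+2.85)(7.9+2.85)) = 129.17 kPa
Final effective stress: σ'_f = σ'_0 + Δσ = 46.4 + 129.17 = 175.57 kPa.
Normally consolidated clay, so the full stress increment lies on the virgin compression line:
S_c = C_c·H/(1+e₀)·log₁₀(σ'_f/σ'_0) = 0.19×2.3/(1+0.64)×log₁₀(175.57/46.4)
    = 0.26646 × 0.57793 = 0.154 m

S_c ≈ 154 mm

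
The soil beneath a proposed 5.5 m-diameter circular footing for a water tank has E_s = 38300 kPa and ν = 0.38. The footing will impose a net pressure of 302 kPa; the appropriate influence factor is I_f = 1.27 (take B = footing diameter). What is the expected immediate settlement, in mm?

S_e ≈ 47.1 mm

Immediate (elastic) settlement: S_e = q·B·(1−ν²)/E_s · I_f.
S_e = 302 × 5.5 × (1 − 0.38²) / 38300 × 1.27
    = 302 × 5.5 × 0.8556 / 38300 × 1.27
    = 0.04712 m = 47.12 mm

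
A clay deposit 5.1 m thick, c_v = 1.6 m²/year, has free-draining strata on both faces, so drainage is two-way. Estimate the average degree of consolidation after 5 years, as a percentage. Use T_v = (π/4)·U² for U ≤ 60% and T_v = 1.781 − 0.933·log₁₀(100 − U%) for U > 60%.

Drainage path length: H_d = H/2 = 2.55 m (double drainage).
T_v = c_v·t/H_d² = 1.6×5/2.55² = 1.2303.
T_v = 1.2303 corresponds to the U > 60% branch:
U = 1 − 10^((1.781 − T_v)/0.933)/100 = 0.9611

U ≈ 96.1 %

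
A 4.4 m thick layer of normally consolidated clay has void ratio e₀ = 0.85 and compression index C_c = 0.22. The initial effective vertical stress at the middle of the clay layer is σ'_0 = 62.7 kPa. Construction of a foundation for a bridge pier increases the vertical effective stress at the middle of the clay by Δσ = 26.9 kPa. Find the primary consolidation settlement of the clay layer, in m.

S_c ≈ 0.0811 m

Final effective stress: σ'_f = σ'_0 + Δσ = 62.7 + 26.9 = 89.6 kPa.
Normally consolidated clay, so the full stress increment lies on the virgin compression line:
S_c = C_c·H/(1+e₀)·log₁₀(σ'_f/σ'_0) = 0.22×4.4/(1+0.85)×log₁₀(89.6/62.7)
    = 0.52324 × 0.15504 = 0.08112 m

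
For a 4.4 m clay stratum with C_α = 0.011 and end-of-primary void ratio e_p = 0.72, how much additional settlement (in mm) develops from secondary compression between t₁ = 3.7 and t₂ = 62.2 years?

Secondary compression: S_s = C_α·H/(1+e_p)·log₁₀(t₂/t₁)
S_s = 0.011×4.4/(1+0.72)×log₁₀(62.2/3.7)
    = 0.02814 × 1.226 = 0.03449 m

S_s ≈ 34.5 mm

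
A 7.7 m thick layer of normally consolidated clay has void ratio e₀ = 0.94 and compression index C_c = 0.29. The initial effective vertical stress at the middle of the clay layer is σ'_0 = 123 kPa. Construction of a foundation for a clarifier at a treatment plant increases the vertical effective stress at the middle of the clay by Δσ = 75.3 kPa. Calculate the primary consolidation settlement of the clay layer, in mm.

Final effective stress: σ'_f = σ'_0 + Δσ = 123 + 75.3 = 198.3 kPa.
Normally consolidated clay, so the full stress increment lies on the virgin compression line:
S_c = C_c·H/(1+e₀)·log₁₀(σ'_f/σ'_0) = 0.29×7.7/(1+0.94)×log₁₀(198.3/123)
    = 1.151 × 0.20742 = 0.2387 m

S_c ≈ 239 mm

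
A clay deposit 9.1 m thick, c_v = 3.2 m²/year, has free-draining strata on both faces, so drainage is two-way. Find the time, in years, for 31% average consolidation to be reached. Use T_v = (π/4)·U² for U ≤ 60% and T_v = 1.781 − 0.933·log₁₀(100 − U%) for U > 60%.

t ≈ 0.488 years

Drainage path length: H_d = H/2 = 4.55 m (double drainage).
U ≤ 60%: T_v = (π/4)·U² = (π/4)×0.31² = 0.075477.
t = T_v·H_d²/c_v = 0.075477×4.55²/3.2 = 0.4883 years.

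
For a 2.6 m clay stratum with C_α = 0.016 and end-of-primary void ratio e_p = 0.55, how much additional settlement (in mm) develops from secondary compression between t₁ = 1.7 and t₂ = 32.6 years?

Secondary compression: S_s = C_α·H/(1+e_p)·log₁₀(t₂/t₁)
S_s = 0.016×2.6/(1+0.55)×log₁₀(32.6/1.7)
    = 0.02684 × 1.283 = 0.03443 m

S_s ≈ 34.4 mm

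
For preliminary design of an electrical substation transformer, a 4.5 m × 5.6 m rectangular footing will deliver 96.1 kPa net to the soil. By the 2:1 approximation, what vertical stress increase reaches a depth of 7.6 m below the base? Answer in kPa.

Δσ_z ≈ 15.2 kPa

By the 2:1 method the load spreads at 1 horizontal : 2 vertical, so at depth z the loaded area has grown by z in each plan dimension:
Δσ = qBL/((B+z)(L+z)) = 96.1×4.5×5.6/((4.5+7.6)(5.6+7.6)) = 15.162 kPa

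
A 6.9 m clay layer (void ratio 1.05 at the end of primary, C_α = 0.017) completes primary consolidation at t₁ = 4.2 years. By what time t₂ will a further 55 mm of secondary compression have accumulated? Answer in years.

t₂ ≈ 38.4 years

S_s = C_α·H/(1+e_p)·log₁₀(t₂/t₁) ⇒ log₁₀(t₂/t₁) = S_s·(1+e_p)/(C_α·H).
log₁₀(t₂/t₁) = 0.055 × (1+1.05) / (0.017×6.9) = 0.9612
t₂ = t₁ × 10^0.9612 = 4.2 × 9.146 = 38.41 years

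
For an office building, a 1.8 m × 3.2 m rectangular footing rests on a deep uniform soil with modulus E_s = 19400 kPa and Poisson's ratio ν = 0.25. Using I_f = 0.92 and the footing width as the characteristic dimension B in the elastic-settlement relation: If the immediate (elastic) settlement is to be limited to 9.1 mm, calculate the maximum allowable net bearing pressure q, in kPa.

q ≈ 114 kPa

S_e = q·B·(1−ν²)/E_s · I_f  ⇒  q = S_e·E_s / (B·(1−ν²)·I_f).
q = 0.0091 × 19400 / (1.8 × 0.9375 × 0.92) = 113.7 kPa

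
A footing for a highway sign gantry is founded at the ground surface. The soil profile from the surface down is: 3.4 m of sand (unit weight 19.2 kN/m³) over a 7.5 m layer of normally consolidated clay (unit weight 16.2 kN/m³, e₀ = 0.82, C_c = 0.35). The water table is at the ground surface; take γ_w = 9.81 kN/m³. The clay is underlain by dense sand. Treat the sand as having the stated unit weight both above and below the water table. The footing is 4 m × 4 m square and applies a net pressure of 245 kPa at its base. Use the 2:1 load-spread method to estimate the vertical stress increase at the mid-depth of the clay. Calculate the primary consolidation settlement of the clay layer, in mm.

S_c ≈ 280 mm

Mid-depth of clay below the ground surface: z = 3.4 + 7.5/2 = 7.15 m.
Total vertical stress at mid-clay: σ_v = 19.2×3.4 + 16.2×3.75 = 126.03 kPa.
Pore pressure: u = 9.81×(7.15 − 0) = 70.142 kPa.
Initial effective stress: σ'_0 = σ_v − u = 126.03 − 70.142 = 55.888 kPa.
Stress increase at mid-clay by the 2:1 spreading method:
Δσ = qBL/((B+z)(L+z)) = 245×4×4/((4+7.15)(4+7.15)) = 31.531 kPa
Final effective stress: σ'_f = σ'_0 + Δσ = 55.888 + 31.531 = 87.419 kPa.
Normally consolidated clay, so the full stress increment lies on the virgin compression line:
S_c = C_c·H/(1+e₀)·log₁₀(σ'_f/σ'_0) = 0.35×7.5/(1+0.82)×log₁₀(87.419/55.888)
    = 1.4423 × 0.19429 = 0.2802 m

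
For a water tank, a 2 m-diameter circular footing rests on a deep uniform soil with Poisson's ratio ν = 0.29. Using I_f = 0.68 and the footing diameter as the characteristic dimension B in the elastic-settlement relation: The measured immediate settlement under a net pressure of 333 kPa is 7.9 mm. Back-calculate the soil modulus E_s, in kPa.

E_s ≈ 52500 kPa

S_e = q·B·(1−ν²)/E_s · I_f  ⇒  E_s = q·B·(1−ν²)·I_f / S_e.
E_s = 333 × 2 × 0.9159 × 0.68 / 0.0079 = 52510 kPa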